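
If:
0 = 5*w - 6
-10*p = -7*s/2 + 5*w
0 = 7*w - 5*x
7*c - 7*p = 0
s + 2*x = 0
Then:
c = -222/125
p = -222/125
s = -84/25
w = 6/5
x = 42/25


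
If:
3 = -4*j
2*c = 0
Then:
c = 0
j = -3/4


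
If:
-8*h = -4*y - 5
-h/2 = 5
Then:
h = -10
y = -85/4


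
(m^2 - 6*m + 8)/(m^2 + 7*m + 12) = (m^2 - 6*m + 8)/(m^2 + 7*m + 12)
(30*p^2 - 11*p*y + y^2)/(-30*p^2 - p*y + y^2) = (-5*p + y)/(5*p + y)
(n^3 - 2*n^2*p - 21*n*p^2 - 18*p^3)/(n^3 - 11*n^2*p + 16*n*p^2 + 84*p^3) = (-n^2 - 4*n*p - 3*p^2)/(-n^2 + 5*n*p + 14*p^2)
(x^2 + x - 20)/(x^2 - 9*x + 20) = (x + 5)/(x - 5)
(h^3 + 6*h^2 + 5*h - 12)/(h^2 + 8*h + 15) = (h^2 + 3*h - 4)/(h + 5)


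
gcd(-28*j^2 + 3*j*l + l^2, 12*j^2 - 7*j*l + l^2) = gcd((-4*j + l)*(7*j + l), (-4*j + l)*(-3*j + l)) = 4*j - l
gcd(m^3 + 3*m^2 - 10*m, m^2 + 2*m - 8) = m - 2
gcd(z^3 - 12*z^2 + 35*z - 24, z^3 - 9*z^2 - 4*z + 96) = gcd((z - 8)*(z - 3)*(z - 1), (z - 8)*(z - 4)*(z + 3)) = z - 8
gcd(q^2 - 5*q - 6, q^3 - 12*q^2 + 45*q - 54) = q - 6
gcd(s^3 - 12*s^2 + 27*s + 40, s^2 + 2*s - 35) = s - 5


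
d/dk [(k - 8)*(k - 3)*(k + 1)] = 3*k^2 - 20*k + 13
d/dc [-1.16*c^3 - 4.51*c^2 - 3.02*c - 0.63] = -3.48*c^2 - 9.02*c - 3.02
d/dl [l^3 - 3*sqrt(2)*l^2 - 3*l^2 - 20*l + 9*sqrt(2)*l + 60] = 3*l^2 - 6*sqrt(2)*l - 6*l - 20 + 9*sqrt(2)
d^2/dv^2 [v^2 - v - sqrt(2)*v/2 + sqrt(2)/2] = 2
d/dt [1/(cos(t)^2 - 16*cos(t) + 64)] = 2*sin(t)/(cos(t) - 8)^3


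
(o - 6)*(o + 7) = o^2 + o - 42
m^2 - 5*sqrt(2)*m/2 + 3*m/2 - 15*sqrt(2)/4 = (m + 3/2)*(m - 5*sqrt(2)/2)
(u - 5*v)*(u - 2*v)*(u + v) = u^3 - 6*u^2*v + 3*u*v^2 + 10*v^3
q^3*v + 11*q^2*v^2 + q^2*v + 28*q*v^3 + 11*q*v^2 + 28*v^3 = (q + 4*v)*(q + 7*v)*(q*v + v)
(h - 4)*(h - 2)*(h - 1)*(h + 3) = h^4 - 4*h^3 - 7*h^2 + 34*h - 24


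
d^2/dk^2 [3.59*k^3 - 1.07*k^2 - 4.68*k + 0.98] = 21.54*k - 2.14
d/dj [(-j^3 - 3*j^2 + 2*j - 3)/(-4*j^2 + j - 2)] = (4*j^4 - 2*j^3 + 11*j^2 - 12*j - 1)/(16*j^4 - 8*j^3 + 17*j^2 - 4*j + 4)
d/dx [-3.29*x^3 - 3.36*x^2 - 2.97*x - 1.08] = -9.87*x^2 - 6.72*x - 2.97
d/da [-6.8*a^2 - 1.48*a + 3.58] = -13.6*a - 1.48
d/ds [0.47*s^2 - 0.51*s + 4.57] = 0.94*s - 0.51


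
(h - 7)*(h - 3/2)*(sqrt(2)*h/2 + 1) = sqrt(2)*h^3/2 - 17*sqrt(2)*h^2/4 + h^2 - 17*h/2 + 21*sqrt(2)*h/4 + 21/2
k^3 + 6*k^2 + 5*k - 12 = (k - 1)*(k + 3)*(k + 4)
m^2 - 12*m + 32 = (m - 8)*(m - 4)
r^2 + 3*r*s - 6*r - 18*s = (r - 6)*(r + 3*s)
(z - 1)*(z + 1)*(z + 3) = z^3 + 3*z^2 - z - 3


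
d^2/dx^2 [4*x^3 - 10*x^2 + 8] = 24*x - 20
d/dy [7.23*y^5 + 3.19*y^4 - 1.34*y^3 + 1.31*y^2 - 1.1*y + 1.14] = 36.15*y^4 + 12.76*y^3 - 4.02*y^2 + 2.62*y - 1.1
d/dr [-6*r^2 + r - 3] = 1 - 12*r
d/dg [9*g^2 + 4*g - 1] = 18*g + 4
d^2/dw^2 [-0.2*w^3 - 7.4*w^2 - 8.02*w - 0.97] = -1.2*w - 14.8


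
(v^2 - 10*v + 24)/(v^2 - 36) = (v - 4)/(v + 6)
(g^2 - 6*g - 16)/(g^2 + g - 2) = (g - 8)/(g - 1)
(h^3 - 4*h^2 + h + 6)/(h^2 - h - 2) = h - 3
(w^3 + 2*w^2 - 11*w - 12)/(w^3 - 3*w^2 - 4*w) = (w^2 + w - 12)/(w*(w - 4))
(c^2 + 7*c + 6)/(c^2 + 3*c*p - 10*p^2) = (c^2 + 7*c + 6)/(c^2 + 3*c*p - 10*p^2)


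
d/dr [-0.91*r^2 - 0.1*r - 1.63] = -1.82*r - 0.1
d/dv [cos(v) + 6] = -sin(v)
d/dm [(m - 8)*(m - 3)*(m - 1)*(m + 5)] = 4*m^3 - 21*m^2 - 50*m + 151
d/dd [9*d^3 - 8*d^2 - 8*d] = 27*d^2 - 16*d - 8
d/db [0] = 0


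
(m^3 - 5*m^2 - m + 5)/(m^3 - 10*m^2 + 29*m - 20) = (m + 1)/(m - 4)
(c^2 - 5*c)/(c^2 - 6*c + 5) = c/(c - 1)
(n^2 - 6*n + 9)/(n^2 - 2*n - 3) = (n - 3)/(n + 1)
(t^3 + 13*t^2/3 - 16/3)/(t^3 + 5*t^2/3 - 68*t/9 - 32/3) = 3*(t^2 + 3*t - 4)/(3*t^2 + t - 24)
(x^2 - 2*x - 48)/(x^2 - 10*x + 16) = (x + 6)/(x - 2)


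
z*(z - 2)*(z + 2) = z^3 - 4*z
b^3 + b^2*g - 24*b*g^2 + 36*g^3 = (b - 3*g)*(b - 2*g)*(b + 6*g)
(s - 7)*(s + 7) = s^2 - 49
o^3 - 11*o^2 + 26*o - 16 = (o - 8)*(o - 2)*(o - 1)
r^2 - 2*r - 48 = (r - 8)*(r + 6)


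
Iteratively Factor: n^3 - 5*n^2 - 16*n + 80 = (n - 4)*(n^2 - n - 20) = (n - 5)*(n - 4)*(n + 4)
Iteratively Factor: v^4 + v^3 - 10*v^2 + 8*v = (v - 2)*(v^3 + 3*v^2 - 4*v) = v*(v - 2)*(v^2 + 3*v - 4) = v*(v - 2)*(v + 4)*(v - 1)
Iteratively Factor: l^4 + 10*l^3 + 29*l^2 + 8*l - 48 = (l + 3)*(l^3 + 7*l^2 + 8*l - 16) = (l + 3)*(l + 4)*(l^2 + 3*l - 4) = (l + 3)*(l + 4)^2*(l - 1)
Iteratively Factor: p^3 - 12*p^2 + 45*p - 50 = (p - 2)*(p^2 - 10*p + 25) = (p - 5)*(p - 2)*(p - 5)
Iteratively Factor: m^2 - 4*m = (m - 4)*(m)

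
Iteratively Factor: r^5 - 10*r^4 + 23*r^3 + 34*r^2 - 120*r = (r - 3)*(r^4 - 7*r^3 + 2*r^2 + 40*r) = r*(r - 3)*(r^3 - 7*r^2 + 2*r + 40) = r*(r - 4)*(r - 3)*(r^2 - 3*r - 10) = r*(r - 5)*(r - 4)*(r - 3)*(r + 2)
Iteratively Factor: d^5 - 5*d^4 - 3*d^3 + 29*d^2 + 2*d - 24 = (d - 3)*(d^4 - 2*d^3 - 9*d^2 + 2*d + 8) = (d - 3)*(d + 2)*(d^3 - 4*d^2 - d + 4) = (d - 3)*(d - 1)*(d + 2)*(d^2 - 3*d - 4) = (d - 3)*(d - 1)*(d + 1)*(d + 2)*(d - 4)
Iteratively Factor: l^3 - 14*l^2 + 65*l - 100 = (l - 5)*(l^2 - 9*l + 20) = (l - 5)*(l - 4)*(l - 5)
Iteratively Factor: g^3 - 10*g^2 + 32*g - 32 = (g - 4)*(g^2 - 6*g + 8) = (g - 4)^2*(g - 2)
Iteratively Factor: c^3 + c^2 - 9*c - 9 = (c - 3)*(c^2 + 4*c + 3) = (c - 3)*(c + 1)*(c + 3)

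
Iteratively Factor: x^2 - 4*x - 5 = (x + 1)*(x - 5)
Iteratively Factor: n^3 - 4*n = (n - 2)*(n^2 + 2*n) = n*(n - 2)*(n + 2)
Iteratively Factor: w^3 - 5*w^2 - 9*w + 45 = (w - 3)*(w^2 - 2*w - 15) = (w - 5)*(w - 3)*(w + 3)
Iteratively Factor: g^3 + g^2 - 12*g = (g - 3)*(g^2 + 4*g) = g*(g - 3)*(g + 4)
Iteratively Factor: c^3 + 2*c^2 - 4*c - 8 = (c - 2)*(c^2 + 4*c + 4) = (c - 2)*(c + 2)*(c + 2)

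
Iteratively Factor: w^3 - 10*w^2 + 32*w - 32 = (w - 4)*(w^2 - 6*w + 8) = (w - 4)^2*(w - 2)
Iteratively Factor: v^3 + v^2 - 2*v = (v)*(v^2 + v - 2) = v*(v - 1)*(v + 2)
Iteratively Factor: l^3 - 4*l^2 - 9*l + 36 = (l - 3)*(l^2 - l - 12) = (l - 4)*(l - 3)*(l + 3)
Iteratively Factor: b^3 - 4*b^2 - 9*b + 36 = (b - 4)*(b^2 - 9) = (b - 4)*(b + 3)*(b - 3)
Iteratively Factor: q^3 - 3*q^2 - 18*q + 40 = (q - 5)*(q^2 + 2*q - 8) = (q - 5)*(q - 2)*(q + 4)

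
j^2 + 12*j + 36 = (j + 6)^2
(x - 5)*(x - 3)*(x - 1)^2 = x^4 - 10*x^3 + 32*x^2 - 38*x + 15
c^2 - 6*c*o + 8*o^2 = (c - 4*o)*(c - 2*o)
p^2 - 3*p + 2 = (p - 2)*(p - 1)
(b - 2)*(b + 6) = b^2 + 4*b - 12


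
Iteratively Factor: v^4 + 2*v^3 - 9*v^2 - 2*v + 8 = (v - 2)*(v^3 + 4*v^2 - v - 4) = (v - 2)*(v + 1)*(v^2 + 3*v - 4) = (v - 2)*(v + 1)*(v + 4)*(v - 1)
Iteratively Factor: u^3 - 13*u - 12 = (u - 4)*(u^2 + 4*u + 3) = (u - 4)*(u + 3)*(u + 1)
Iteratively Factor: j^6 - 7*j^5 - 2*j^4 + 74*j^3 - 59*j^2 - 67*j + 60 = (j - 4)*(j^5 - 3*j^4 - 14*j^3 + 18*j^2 + 13*j - 15) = (j - 4)*(j - 1)*(j^4 - 2*j^3 - 16*j^2 + 2*j + 15) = (j - 4)*(j - 1)*(j + 1)*(j^3 - 3*j^2 - 13*j + 15) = (j - 5)*(j - 4)*(j - 1)*(j + 1)*(j^2 + 2*j - 3) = (j - 5)*(j - 4)*(j - 1)^2*(j + 1)*(j + 3)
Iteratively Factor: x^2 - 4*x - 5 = (x + 1)*(x - 5)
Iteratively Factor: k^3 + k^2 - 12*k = (k)*(k^2 + k - 12) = k*(k - 3)*(k + 4)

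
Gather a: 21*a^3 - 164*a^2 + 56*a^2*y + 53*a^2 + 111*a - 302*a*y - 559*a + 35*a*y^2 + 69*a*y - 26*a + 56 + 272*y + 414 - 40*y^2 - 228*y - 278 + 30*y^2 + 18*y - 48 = 21*a^3 + a^2*(56*y - 111) + a*(35*y^2 - 233*y - 474) - 10*y^2 + 62*y + 144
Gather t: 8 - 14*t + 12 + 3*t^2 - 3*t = 3*t^2 - 17*t + 20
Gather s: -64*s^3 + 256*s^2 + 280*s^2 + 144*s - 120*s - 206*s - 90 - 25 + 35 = -64*s^3 + 536*s^2 - 182*s - 80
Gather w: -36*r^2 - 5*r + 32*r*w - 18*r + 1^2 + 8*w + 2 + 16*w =-36*r^2 - 23*r + w*(32*r + 24) + 3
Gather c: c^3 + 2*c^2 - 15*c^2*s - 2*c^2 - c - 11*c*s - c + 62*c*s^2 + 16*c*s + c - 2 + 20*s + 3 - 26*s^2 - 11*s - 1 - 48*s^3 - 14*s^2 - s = c^3 - 15*c^2*s + c*(62*s^2 + 5*s - 1) - 48*s^3 - 40*s^2 + 8*s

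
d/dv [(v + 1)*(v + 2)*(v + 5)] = 3*v^2 + 16*v + 17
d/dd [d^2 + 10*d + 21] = 2*d + 10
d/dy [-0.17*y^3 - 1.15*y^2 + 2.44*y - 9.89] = -0.51*y^2 - 2.3*y + 2.44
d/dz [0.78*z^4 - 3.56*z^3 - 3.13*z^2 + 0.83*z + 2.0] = 3.12*z^3 - 10.68*z^2 - 6.26*z + 0.83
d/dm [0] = 0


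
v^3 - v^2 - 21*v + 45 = (v - 3)^2*(v + 5)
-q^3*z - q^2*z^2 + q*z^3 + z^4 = z*(-q + z)*(q + z)^2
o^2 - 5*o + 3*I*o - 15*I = (o - 5)*(o + 3*I)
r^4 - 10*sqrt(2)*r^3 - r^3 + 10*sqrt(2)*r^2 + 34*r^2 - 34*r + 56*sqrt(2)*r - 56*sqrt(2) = (r - 1)*(r - 7*sqrt(2))*(r - 4*sqrt(2))*(r + sqrt(2))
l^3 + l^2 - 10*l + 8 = (l - 2)*(l - 1)*(l + 4)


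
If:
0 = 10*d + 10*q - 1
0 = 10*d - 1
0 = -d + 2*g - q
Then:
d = 1/10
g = 1/20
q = 0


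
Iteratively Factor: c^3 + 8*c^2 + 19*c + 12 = (c + 4)*(c^2 + 4*c + 3) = (c + 1)*(c + 4)*(c + 3)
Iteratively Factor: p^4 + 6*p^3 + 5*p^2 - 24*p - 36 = (p - 2)*(p^3 + 8*p^2 + 21*p + 18) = (p - 2)*(p + 3)*(p^2 + 5*p + 6) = (p - 2)*(p + 3)^2*(p + 2)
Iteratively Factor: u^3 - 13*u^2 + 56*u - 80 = (u - 4)*(u^2 - 9*u + 20) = (u - 5)*(u - 4)*(u - 4)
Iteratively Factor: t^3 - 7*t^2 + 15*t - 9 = (t - 3)*(t^2 - 4*t + 3) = (t - 3)*(t - 1)*(t - 3)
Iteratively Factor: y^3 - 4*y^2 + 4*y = (y - 2)*(y^2 - 2*y) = (y - 2)^2*(y)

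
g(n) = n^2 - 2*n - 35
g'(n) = 2*n - 2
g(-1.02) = -31.92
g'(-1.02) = -4.04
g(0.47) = -35.72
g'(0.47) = -1.06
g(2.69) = -33.14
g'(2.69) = 3.38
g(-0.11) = -34.77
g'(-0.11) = -2.22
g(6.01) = -10.90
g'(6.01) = 10.02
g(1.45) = -35.80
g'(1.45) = 0.90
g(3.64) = -29.03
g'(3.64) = 5.28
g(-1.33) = -30.57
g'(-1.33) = -4.66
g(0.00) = -35.00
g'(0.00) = -2.00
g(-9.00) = 64.00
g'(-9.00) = -20.00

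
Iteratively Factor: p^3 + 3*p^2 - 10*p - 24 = (p + 4)*(p^2 - p - 6) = (p + 2)*(p + 4)*(p - 3)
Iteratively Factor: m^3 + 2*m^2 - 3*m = (m)*(m^2 + 2*m - 3) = m*(m - 1)*(m + 3)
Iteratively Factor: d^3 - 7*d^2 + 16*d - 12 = (d - 2)*(d^2 - 5*d + 6) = (d - 2)^2*(d - 3)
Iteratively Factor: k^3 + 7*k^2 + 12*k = (k + 3)*(k^2 + 4*k) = k*(k + 3)*(k + 4)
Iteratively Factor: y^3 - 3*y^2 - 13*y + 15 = (y + 3)*(y^2 - 6*y + 5) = (y - 5)*(y + 3)*(y - 1)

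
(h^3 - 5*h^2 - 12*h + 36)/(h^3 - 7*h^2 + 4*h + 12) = (h + 3)/(h + 1)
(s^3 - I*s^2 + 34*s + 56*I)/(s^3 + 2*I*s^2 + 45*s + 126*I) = (s^2 + 6*I*s - 8)/(s^2 + 9*I*s - 18)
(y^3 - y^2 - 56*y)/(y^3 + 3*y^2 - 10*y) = (y^2 - y - 56)/(y^2 + 3*y - 10)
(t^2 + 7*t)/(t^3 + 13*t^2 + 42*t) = 1/(t + 6)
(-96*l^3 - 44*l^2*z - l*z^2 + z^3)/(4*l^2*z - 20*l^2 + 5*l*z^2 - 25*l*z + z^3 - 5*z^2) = (-24*l^2 - 5*l*z + z^2)/(l*z - 5*l + z^2 - 5*z)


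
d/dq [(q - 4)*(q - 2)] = 2*q - 6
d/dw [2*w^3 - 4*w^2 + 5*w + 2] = 6*w^2 - 8*w + 5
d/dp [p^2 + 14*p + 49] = 2*p + 14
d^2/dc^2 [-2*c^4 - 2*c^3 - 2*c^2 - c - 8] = -24*c^2 - 12*c - 4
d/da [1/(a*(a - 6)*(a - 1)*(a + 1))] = 2*(-2*a^3 + 9*a^2 + a - 3)/(a^2*(a^6 - 12*a^5 + 34*a^4 + 24*a^3 - 71*a^2 - 12*a + 36))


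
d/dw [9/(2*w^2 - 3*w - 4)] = 9*(3 - 4*w)/(-2*w^2 + 3*w + 4)^2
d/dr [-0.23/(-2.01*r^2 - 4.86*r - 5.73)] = (-0.9246*r - 1.1178)/(2.01*r^2 + 4.86*r + 5.73)^2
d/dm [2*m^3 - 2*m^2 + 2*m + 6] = 6*m^2 - 4*m + 2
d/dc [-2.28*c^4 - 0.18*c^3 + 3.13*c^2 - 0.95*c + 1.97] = -9.12*c^3 - 0.54*c^2 + 6.26*c - 0.95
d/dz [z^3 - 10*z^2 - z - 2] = 3*z^2 - 20*z - 1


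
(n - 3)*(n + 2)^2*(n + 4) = n^4 + 5*n^3 - 4*n^2 - 44*n - 48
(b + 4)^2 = b^2 + 8*b + 16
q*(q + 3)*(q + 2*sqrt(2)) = q^3 + 2*sqrt(2)*q^2 + 3*q^2 + 6*sqrt(2)*q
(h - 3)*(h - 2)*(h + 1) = h^3 - 4*h^2 + h + 6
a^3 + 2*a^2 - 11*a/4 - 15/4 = (a - 3/2)*(a + 1)*(a + 5/2)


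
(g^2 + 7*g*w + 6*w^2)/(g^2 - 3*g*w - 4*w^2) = (-g - 6*w)/(-g + 4*w)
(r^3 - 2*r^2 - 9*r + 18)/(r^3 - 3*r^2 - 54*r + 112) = (r^2 - 9)/(r^2 - r - 56)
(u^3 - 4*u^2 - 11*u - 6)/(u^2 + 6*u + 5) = (u^2 - 5*u - 6)/(u + 5)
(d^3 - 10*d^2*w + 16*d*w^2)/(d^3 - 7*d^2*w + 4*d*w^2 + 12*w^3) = d*(-d + 8*w)/(-d^2 + 5*d*w + 6*w^2)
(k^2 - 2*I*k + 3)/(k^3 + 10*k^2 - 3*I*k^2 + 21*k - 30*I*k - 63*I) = (k + I)/(k^2 + 10*k + 21)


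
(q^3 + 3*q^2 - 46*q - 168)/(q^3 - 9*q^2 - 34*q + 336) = (q + 4)/(q - 8)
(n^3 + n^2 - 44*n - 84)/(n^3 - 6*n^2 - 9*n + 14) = (n + 6)/(n - 1)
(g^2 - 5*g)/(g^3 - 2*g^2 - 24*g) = (5 - g)/(-g^2 + 2*g + 24)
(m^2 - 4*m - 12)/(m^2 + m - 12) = (m^2 - 4*m - 12)/(m^2 + m - 12)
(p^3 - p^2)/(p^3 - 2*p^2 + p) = p/(p - 1)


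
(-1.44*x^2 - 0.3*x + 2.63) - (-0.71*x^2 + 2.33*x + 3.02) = -0.73*x^2 - 2.63*x - 0.39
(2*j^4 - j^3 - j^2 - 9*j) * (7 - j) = -2*j^5 + 15*j^4 - 6*j^3 + 2*j^2 - 63*j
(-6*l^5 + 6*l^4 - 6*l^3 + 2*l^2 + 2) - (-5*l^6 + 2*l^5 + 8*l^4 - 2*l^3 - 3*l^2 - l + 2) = 5*l^6 - 8*l^5 - 2*l^4 - 4*l^3 + 5*l^2 + l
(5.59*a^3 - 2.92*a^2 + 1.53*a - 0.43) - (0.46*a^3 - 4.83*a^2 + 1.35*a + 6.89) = 5.13*a^3 + 1.91*a^2 + 0.18*a - 7.32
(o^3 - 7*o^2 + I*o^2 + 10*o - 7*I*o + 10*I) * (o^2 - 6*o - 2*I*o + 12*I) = o^5 - 13*o^4 - I*o^4 + 54*o^3 + 13*I*o^3 - 86*o^2 - 52*I*o^2 + 104*o + 60*I*o - 120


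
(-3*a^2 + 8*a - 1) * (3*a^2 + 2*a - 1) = -9*a^4 + 18*a^3 + 16*a^2 - 10*a + 1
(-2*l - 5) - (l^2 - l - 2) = -l^2 - l - 3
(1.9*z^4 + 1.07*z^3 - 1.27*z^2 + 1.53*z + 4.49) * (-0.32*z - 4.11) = -0.608*z^5 - 8.1514*z^4 - 3.9913*z^3 + 4.7301*z^2 - 7.7251*z - 18.4539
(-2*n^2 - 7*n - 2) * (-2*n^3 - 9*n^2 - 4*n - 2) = 4*n^5 + 32*n^4 + 75*n^3 + 50*n^2 + 22*n + 4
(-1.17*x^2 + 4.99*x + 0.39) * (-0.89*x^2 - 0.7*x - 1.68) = 1.0413*x^4 - 3.6221*x^3 - 1.8745*x^2 - 8.6562*x - 0.6552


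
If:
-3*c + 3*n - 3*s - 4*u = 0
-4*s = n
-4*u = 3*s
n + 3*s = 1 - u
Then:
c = 16/7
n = 16/7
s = -4/7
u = 3/7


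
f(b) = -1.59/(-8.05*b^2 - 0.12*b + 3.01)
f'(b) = -1.59*(16.1*b + 0.12)/(-8.05*b^2 - 0.12*b + 3.01)^2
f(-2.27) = 0.04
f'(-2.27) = 0.04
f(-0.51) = -1.63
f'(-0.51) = 13.47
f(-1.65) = 0.08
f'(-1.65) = 0.12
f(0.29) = -0.69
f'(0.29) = -1.44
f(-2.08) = 0.05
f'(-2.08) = 0.05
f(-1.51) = 0.10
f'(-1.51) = 0.17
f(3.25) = 0.02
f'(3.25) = -0.01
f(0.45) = -1.20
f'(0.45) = -6.66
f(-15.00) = 0.00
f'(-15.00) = 0.00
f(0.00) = -0.53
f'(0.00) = -0.02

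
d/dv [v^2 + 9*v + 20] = 2*v + 9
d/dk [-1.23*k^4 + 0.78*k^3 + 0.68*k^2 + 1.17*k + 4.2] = -4.92*k^3 + 2.34*k^2 + 1.36*k + 1.17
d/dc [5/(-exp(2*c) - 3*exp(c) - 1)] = (10*exp(c) + 15)*exp(c)/(exp(2*c) + 3*exp(c) + 1)^2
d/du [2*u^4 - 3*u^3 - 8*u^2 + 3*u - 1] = 8*u^3 - 9*u^2 - 16*u + 3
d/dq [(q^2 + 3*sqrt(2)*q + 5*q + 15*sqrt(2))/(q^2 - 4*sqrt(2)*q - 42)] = (-7*sqrt(2)*q^2 - 5*q^2 - 84*q - 30*sqrt(2)*q - 126*sqrt(2) - 90)/(q^4 - 8*sqrt(2)*q^3 - 52*q^2 + 336*sqrt(2)*q + 1764)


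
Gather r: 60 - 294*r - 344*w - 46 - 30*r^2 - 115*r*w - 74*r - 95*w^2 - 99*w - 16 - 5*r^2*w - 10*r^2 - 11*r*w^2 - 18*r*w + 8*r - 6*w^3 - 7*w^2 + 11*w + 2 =r^2*(-5*w - 40) + r*(-11*w^2 - 133*w - 360) - 6*w^3 - 102*w^2 - 432*w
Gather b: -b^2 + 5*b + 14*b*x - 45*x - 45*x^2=-b^2 + b*(14*x + 5) - 45*x^2 - 45*x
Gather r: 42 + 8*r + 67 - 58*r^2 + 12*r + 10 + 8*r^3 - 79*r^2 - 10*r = 8*r^3 - 137*r^2 + 10*r + 119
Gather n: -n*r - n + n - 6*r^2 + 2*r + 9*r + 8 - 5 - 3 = -n*r - 6*r^2 + 11*r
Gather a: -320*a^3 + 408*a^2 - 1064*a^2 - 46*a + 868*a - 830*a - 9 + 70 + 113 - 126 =-320*a^3 - 656*a^2 - 8*a + 48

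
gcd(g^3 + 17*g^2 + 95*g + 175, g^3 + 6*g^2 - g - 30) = g + 5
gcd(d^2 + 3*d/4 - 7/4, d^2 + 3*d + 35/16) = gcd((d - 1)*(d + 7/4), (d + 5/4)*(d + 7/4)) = d + 7/4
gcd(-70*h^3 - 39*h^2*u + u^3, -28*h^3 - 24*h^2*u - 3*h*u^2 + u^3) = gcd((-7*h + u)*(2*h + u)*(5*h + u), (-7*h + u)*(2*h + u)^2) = -14*h^2 - 5*h*u + u^2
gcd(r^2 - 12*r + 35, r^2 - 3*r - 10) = r - 5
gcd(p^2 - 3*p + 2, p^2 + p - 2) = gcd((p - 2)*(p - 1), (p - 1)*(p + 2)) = p - 1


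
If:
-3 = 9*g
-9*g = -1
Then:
No Solution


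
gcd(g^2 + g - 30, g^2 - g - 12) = 1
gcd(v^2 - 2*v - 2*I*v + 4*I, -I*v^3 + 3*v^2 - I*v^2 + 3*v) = 1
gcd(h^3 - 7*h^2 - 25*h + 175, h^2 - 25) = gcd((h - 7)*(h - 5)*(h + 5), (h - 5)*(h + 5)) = h^2 - 25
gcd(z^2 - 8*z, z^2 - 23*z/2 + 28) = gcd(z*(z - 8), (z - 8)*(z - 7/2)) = z - 8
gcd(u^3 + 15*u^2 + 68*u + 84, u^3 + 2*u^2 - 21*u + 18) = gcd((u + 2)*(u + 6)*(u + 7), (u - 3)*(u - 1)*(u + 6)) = u + 6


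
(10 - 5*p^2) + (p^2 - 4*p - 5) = -4*p^2 - 4*p + 5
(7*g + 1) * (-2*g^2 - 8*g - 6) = -14*g^3 - 58*g^2 - 50*g - 6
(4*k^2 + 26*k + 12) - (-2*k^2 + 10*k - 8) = 6*k^2 + 16*k + 20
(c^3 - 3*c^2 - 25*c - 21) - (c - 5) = c^3 - 3*c^2 - 26*c - 16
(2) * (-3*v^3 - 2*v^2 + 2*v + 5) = -6*v^3 - 4*v^2 + 4*v + 10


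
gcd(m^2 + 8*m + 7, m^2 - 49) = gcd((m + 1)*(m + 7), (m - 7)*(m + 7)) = m + 7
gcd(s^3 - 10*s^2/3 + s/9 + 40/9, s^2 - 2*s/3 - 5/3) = s^2 - 2*s/3 - 5/3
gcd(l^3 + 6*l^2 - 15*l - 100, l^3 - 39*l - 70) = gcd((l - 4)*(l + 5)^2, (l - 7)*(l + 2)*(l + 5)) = l + 5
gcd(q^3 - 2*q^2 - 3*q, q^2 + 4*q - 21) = q - 3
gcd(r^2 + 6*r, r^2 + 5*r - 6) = r + 6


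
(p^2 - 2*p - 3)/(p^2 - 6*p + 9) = (p + 1)/(p - 3)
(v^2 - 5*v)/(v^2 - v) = (v - 5)/(v - 1)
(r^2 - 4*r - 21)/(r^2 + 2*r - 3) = (r - 7)/(r - 1)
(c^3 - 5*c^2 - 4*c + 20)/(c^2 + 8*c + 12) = (c^2 - 7*c + 10)/(c + 6)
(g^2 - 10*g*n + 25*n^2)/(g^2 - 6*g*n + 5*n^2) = (g - 5*n)/(g - n)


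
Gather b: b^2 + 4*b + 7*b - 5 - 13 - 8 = b^2 + 11*b - 26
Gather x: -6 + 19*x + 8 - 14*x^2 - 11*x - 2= -14*x^2 + 8*x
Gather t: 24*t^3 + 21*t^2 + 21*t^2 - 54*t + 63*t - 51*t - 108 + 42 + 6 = 24*t^3 + 42*t^2 - 42*t - 60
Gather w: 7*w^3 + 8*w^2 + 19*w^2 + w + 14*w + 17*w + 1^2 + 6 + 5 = 7*w^3 + 27*w^2 + 32*w + 12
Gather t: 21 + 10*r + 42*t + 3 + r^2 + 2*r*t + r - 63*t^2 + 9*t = r^2 + 11*r - 63*t^2 + t*(2*r + 51) + 24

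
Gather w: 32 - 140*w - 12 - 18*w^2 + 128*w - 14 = -18*w^2 - 12*w + 6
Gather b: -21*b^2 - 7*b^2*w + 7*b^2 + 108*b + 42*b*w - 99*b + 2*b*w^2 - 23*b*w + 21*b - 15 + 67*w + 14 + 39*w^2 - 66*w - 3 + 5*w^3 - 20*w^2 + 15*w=b^2*(-7*w - 14) + b*(2*w^2 + 19*w + 30) + 5*w^3 + 19*w^2 + 16*w - 4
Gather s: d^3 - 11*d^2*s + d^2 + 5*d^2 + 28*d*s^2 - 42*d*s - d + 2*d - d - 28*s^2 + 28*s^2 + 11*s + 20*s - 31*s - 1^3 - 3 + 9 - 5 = d^3 + 6*d^2 + 28*d*s^2 + s*(-11*d^2 - 42*d)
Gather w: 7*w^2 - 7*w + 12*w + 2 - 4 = 7*w^2 + 5*w - 2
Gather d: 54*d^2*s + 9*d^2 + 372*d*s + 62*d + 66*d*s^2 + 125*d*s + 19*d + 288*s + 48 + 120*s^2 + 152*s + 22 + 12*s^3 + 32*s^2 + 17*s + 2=d^2*(54*s + 9) + d*(66*s^2 + 497*s + 81) + 12*s^3 + 152*s^2 + 457*s + 72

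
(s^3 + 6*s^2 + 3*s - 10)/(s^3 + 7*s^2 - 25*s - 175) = (s^2 + s - 2)/(s^2 + 2*s - 35)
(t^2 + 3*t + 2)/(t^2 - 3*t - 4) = (t + 2)/(t - 4)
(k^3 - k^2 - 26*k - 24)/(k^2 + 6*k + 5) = (k^2 - 2*k - 24)/(k + 5)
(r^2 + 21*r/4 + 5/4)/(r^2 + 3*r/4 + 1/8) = 2*(r + 5)/(2*r + 1)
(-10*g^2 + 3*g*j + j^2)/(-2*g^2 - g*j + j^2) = (5*g + j)/(g + j)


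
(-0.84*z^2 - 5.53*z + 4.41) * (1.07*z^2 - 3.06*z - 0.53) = -0.8988*z^4 - 3.3467*z^3 + 22.0857*z^2 - 10.5637*z - 2.3373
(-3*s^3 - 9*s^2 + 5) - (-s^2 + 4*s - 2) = -3*s^3 - 8*s^2 - 4*s + 7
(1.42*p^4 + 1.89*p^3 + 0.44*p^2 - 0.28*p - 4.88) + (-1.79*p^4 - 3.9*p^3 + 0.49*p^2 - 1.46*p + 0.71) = -0.37*p^4 - 2.01*p^3 + 0.93*p^2 - 1.74*p - 4.17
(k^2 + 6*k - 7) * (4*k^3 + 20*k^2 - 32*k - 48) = 4*k^5 + 44*k^4 + 60*k^3 - 380*k^2 - 64*k + 336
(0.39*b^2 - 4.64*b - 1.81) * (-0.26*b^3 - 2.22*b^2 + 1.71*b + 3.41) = -0.1014*b^5 + 0.3406*b^4 + 11.4383*b^3 - 2.5863*b^2 - 18.9175*b - 6.1721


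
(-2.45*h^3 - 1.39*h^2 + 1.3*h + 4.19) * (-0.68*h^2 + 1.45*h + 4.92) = 1.666*h^5 - 2.6073*h^4 - 14.9535*h^3 - 7.803*h^2 + 12.4715*h + 20.6148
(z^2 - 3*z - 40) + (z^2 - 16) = 2*z^2 - 3*z - 56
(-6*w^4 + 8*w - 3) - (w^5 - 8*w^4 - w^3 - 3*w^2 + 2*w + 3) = -w^5 + 2*w^4 + w^3 + 3*w^2 + 6*w - 6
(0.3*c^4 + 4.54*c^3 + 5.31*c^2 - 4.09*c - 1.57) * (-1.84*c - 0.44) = -0.552*c^5 - 8.4856*c^4 - 11.768*c^3 + 5.1892*c^2 + 4.6884*c + 0.6908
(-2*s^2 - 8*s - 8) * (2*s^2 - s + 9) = -4*s^4 - 14*s^3 - 26*s^2 - 64*s - 72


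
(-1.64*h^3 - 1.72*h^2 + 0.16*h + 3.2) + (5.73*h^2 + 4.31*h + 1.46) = -1.64*h^3 + 4.01*h^2 + 4.47*h + 4.66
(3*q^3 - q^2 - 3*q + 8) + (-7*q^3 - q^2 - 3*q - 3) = -4*q^3 - 2*q^2 - 6*q + 5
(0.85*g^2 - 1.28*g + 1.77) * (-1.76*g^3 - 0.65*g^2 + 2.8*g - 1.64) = -1.496*g^5 + 1.7003*g^4 + 0.0967999999999998*g^3 - 6.1285*g^2 + 7.0552*g - 2.9028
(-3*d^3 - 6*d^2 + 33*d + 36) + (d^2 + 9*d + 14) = -3*d^3 - 5*d^2 + 42*d + 50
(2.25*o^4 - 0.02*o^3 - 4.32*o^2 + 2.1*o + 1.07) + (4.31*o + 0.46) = 2.25*o^4 - 0.02*o^3 - 4.32*o^2 + 6.41*o + 1.53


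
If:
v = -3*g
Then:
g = -v/3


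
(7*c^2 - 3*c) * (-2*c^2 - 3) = -14*c^4 + 6*c^3 - 21*c^2 + 9*c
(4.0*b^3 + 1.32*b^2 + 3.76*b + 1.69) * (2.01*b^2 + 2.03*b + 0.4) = 8.04*b^5 + 10.7732*b^4 + 11.8372*b^3 + 11.5577*b^2 + 4.9347*b + 0.676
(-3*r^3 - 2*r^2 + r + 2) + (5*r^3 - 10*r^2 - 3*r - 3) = 2*r^3 - 12*r^2 - 2*r - 1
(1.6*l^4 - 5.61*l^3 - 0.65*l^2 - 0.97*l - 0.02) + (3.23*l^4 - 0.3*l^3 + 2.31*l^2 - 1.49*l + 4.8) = 4.83*l^4 - 5.91*l^3 + 1.66*l^2 - 2.46*l + 4.78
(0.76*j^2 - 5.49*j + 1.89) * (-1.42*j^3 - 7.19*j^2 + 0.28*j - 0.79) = -1.0792*j^5 + 2.3314*j^4 + 37.0021*j^3 - 15.7267*j^2 + 4.8663*j - 1.4931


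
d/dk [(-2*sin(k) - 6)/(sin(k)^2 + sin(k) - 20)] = 2*(sin(k)^2 + 6*sin(k) + 23)*cos(k)/(sin(k)^2 + sin(k) - 20)^2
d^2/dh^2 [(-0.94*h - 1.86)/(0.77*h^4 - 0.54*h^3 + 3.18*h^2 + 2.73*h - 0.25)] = (-6.687912*h^7 - 15.802248*h^6 + 7.74691199999999*h^5 - 66.946788*h^4 + 10.06244*h^3 - 99.176112*h^2 - 99.861624*h - 31.965288)/(0.456533*h^12 - 0.960498*h^11 + 6.329862*h^10 - 3.235077*h^9 + 18.886029*h^8 + 26.737884*h^7 + 17.354295*h^6 + 70.169508*h^5 + 65.872041*h^4 + 7.223067*h^3 - 4.993425*h^2 + 0.511875*h - 0.015625)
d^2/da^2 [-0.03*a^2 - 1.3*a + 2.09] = -0.0600000000000000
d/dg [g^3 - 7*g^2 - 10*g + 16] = 3*g^2 - 14*g - 10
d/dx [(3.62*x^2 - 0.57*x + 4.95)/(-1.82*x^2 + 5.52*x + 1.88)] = (18.945*x^2 + 31.6292*x - 28.3956)/(3.3124*x^4 - 20.0928*x^3 + 23.6272*x^2 + 20.7552*x + 3.5344)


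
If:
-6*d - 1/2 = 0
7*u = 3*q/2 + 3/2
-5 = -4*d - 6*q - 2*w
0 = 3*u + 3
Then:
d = -1/12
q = -17/3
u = -1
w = 59/3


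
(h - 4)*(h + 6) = h^2 + 2*h - 24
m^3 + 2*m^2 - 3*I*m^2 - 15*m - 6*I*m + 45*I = (m - 3)*(m + 5)*(m - 3*I)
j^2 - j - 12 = (j - 4)*(j + 3)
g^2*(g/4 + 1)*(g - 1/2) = g^4/4 + 7*g^3/8 - g^2/2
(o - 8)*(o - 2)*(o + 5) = o^3 - 5*o^2 - 34*o + 80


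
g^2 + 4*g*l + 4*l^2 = (g + 2*l)^2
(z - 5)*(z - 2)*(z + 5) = z^3 - 2*z^2 - 25*z + 50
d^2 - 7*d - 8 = (d - 8)*(d + 1)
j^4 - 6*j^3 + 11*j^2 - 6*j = j*(j - 3)*(j - 2)*(j - 1)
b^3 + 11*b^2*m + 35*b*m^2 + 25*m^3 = (b + m)*(b + 5*m)^2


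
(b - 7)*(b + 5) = b^2 - 2*b - 35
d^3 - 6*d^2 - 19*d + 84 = (d - 7)*(d - 3)*(d + 4)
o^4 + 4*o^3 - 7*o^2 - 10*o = o*(o - 2)*(o + 1)*(o + 5)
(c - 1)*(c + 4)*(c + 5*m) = c^3 + 5*c^2*m + 3*c^2 + 15*c*m - 4*c - 20*m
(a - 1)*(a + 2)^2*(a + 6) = a^4 + 9*a^3 + 18*a^2 - 4*a - 24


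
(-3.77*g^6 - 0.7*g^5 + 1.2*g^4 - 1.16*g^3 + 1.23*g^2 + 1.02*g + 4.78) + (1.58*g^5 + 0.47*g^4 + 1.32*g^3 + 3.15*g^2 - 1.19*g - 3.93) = -3.77*g^6 + 0.88*g^5 + 1.67*g^4 + 0.16*g^3 + 4.38*g^2 - 0.17*g + 0.85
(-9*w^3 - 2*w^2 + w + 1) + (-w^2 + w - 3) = -9*w^3 - 3*w^2 + 2*w - 2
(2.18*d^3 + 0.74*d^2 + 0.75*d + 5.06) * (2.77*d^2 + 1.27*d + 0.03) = 6.0386*d^5 + 4.8184*d^4 + 3.0827*d^3 + 14.9909*d^2 + 6.4487*d + 0.1518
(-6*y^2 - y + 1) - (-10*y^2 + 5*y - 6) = 4*y^2 - 6*y + 7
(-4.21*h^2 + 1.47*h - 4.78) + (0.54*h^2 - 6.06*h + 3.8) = -3.67*h^2 - 4.59*h - 0.98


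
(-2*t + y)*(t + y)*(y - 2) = -2*t^2*y + 4*t^2 - t*y^2 + 2*t*y + y^3 - 2*y^2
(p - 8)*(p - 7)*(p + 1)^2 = p^4 - 13*p^3 + 27*p^2 + 97*p + 56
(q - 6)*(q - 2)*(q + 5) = q^3 - 3*q^2 - 28*q + 60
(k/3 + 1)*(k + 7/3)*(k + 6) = k^3/3 + 34*k^2/9 + 13*k + 14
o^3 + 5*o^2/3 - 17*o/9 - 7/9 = (o - 1)*(o + 1/3)*(o + 7/3)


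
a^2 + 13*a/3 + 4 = (a + 4/3)*(a + 3)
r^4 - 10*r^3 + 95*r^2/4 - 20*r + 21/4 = (r - 7)*(r - 3/2)*(r - 1)*(r - 1/2)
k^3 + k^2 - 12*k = k*(k - 3)*(k + 4)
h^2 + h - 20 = (h - 4)*(h + 5)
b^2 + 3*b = b*(b + 3)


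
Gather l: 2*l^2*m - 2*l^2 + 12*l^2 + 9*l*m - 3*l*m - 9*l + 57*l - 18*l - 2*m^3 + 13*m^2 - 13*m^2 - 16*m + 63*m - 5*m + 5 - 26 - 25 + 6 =l^2*(2*m + 10) + l*(6*m + 30) - 2*m^3 + 42*m - 40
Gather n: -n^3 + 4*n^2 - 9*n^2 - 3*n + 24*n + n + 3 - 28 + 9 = -n^3 - 5*n^2 + 22*n - 16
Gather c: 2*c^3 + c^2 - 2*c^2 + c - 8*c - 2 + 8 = 2*c^3 - c^2 - 7*c + 6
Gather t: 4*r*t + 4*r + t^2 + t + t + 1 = 4*r + t^2 + t*(4*r + 2) + 1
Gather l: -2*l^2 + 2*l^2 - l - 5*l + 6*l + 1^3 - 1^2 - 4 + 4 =0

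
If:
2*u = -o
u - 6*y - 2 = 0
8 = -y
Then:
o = 92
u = -46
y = -8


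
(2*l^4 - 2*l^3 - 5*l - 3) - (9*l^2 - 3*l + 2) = 2*l^4 - 2*l^3 - 9*l^2 - 2*l - 5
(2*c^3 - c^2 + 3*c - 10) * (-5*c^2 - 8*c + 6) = -10*c^5 - 11*c^4 + 5*c^3 + 20*c^2 + 98*c - 60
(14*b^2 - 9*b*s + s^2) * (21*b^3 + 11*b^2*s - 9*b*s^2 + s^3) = 294*b^5 - 35*b^4*s - 204*b^3*s^2 + 106*b^2*s^3 - 18*b*s^4 + s^5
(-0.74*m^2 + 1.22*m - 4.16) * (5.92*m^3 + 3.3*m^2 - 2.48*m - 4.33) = -4.3808*m^5 + 4.7804*m^4 - 18.766*m^3 - 13.5494*m^2 + 5.0342*m + 18.0128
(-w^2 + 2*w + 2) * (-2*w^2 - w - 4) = 2*w^4 - 3*w^3 - 2*w^2 - 10*w - 8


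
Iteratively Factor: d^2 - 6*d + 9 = (d - 3)*(d - 3)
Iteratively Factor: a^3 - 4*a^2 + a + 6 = (a - 3)*(a^2 - a - 2) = (a - 3)*(a - 2)*(a + 1)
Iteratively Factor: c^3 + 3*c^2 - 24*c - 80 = (c + 4)*(c^2 - c - 20) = (c - 5)*(c + 4)*(c + 4)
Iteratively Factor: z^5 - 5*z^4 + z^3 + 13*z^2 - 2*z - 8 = (z - 1)*(z^4 - 4*z^3 - 3*z^2 + 10*z + 8) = (z - 1)*(z + 1)*(z^3 - 5*z^2 + 2*z + 8) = (z - 4)*(z - 1)*(z + 1)*(z^2 - z - 2) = (z - 4)*(z - 2)*(z - 1)*(z + 1)*(z + 1)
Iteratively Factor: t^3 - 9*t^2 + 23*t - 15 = (t - 5)*(t^2 - 4*t + 3) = (t - 5)*(t - 3)*(t - 1)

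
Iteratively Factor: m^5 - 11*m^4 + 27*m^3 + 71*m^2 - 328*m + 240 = (m - 4)*(m^4 - 7*m^3 - m^2 + 67*m - 60) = (m - 4)*(m + 3)*(m^3 - 10*m^2 + 29*m - 20) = (m - 4)^2*(m + 3)*(m^2 - 6*m + 5) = (m - 4)^2*(m - 1)*(m + 3)*(m - 5)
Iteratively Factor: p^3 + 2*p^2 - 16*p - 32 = (p + 2)*(p^2 - 16) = (p - 4)*(p + 2)*(p + 4)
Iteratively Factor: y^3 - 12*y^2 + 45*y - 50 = (y - 5)*(y^2 - 7*y + 10) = (y - 5)^2*(y - 2)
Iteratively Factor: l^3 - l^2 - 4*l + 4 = (l + 2)*(l^2 - 3*l + 2) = (l - 1)*(l + 2)*(l - 2)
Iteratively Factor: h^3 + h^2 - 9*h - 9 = (h - 3)*(h^2 + 4*h + 3) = (h - 3)*(h + 1)*(h + 3)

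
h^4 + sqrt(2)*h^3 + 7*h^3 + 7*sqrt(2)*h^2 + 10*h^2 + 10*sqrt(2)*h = h*(h + 2)*(h + 5)*(h + sqrt(2))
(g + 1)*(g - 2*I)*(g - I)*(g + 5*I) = g^4 + g^3 + 2*I*g^3 + 13*g^2 + 2*I*g^2 + 13*g - 10*I*g - 10*I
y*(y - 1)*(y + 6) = y^3 + 5*y^2 - 6*y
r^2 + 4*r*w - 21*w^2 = (r - 3*w)*(r + 7*w)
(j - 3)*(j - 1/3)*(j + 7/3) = j^3 - j^2 - 61*j/9 + 7/3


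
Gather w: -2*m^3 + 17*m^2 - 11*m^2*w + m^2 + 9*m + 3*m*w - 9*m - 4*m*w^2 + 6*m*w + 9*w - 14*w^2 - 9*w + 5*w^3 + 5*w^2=-2*m^3 + 18*m^2 + 5*w^3 + w^2*(-4*m - 9) + w*(-11*m^2 + 9*m)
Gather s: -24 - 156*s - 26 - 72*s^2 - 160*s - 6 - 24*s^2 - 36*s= -96*s^2 - 352*s - 56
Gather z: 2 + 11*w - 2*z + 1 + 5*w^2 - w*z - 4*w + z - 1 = 5*w^2 + 7*w + z*(-w - 1) + 2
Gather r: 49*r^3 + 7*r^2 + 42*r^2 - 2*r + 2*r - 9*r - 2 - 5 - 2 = 49*r^3 + 49*r^2 - 9*r - 9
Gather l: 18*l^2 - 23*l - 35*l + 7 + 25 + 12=18*l^2 - 58*l + 44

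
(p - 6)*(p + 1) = p^2 - 5*p - 6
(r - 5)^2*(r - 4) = r^3 - 14*r^2 + 65*r - 100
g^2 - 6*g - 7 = (g - 7)*(g + 1)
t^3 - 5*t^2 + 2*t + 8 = (t - 4)*(t - 2)*(t + 1)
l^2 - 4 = (l - 2)*(l + 2)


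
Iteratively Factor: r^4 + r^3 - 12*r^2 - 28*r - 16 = (r + 1)*(r^3 - 12*r - 16) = (r + 1)*(r + 2)*(r^2 - 2*r - 8) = (r - 4)*(r + 1)*(r + 2)*(r + 2)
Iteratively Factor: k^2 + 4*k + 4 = (k + 2)*(k + 2)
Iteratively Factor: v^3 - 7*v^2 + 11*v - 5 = (v - 1)*(v^2 - 6*v + 5) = (v - 1)^2*(v - 5)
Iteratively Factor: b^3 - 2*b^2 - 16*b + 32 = (b - 4)*(b^2 + 2*b - 8) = (b - 4)*(b + 4)*(b - 2)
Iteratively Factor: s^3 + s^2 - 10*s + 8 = (s - 2)*(s^2 + 3*s - 4) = (s - 2)*(s + 4)*(s - 1)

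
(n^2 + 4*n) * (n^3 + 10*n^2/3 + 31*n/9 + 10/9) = n^5 + 22*n^4/3 + 151*n^3/9 + 134*n^2/9 + 40*n/9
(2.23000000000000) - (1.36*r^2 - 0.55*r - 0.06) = -1.36*r^2 + 0.55*r + 2.29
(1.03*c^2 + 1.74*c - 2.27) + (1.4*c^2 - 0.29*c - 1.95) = 2.43*c^2 + 1.45*c - 4.22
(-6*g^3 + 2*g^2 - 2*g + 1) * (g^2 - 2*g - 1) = -6*g^5 + 14*g^4 + 3*g^2 - 1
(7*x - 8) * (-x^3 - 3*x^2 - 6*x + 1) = -7*x^4 - 13*x^3 - 18*x^2 + 55*x - 8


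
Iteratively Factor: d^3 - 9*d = (d)*(d^2 - 9) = d*(d + 3)*(d - 3)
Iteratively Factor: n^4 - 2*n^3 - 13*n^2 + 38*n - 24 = (n + 4)*(n^3 - 6*n^2 + 11*n - 6) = (n - 3)*(n + 4)*(n^2 - 3*n + 2) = (n - 3)*(n - 2)*(n + 4)*(n - 1)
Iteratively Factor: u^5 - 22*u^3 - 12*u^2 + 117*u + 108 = (u + 3)*(u^4 - 3*u^3 - 13*u^2 + 27*u + 36) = (u - 3)*(u + 3)*(u^3 - 13*u - 12) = (u - 3)*(u + 3)^2*(u^2 - 3*u - 4) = (u - 3)*(u + 1)*(u + 3)^2*(u - 4)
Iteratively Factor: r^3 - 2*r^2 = (r)*(r^2 - 2*r) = r^2*(r - 2)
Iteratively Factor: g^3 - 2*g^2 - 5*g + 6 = (g + 2)*(g^2 - 4*g + 3) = (g - 3)*(g + 2)*(g - 1)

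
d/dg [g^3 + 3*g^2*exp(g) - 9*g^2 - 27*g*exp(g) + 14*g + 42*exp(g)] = 3*g^2*exp(g) + 3*g^2 - 21*g*exp(g) - 18*g + 15*exp(g) + 14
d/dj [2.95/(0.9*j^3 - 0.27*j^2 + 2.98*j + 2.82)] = (-7.965*j^2 + 1.593*j - 8.791)/(0.9*j^3 - 0.27*j^2 + 2.98*j + 2.82)^2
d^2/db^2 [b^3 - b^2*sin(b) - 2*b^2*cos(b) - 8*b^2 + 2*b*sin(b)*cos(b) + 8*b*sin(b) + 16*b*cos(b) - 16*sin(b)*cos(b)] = b^2*sin(b) + 2*b^2*cos(b) - 4*b*sin(2*b) - 20*b*cos(b) + 6*b - 34*sin(b) + 32*sin(2*b) + 12*cos(b) + 4*cos(2*b) - 16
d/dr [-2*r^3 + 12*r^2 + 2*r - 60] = -6*r^2 + 24*r + 2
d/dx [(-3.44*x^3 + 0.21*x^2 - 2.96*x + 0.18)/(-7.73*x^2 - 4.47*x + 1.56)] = (26.5912*x^4 + 30.7536*x^3 - 39.9187*x^2 + 3.438*x - 3.813)/(59.7529*x^4 + 69.1062*x^3 - 4.1367*x^2 - 13.9464*x + 2.4336)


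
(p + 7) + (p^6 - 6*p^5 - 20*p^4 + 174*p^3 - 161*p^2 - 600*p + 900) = p^6 - 6*p^5 - 20*p^4 + 174*p^3 - 161*p^2 - 599*p + 907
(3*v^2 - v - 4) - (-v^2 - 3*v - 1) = 4*v^2 + 2*v - 3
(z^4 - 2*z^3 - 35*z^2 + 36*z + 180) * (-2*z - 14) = -2*z^5 - 10*z^4 + 98*z^3 + 418*z^2 - 864*z - 2520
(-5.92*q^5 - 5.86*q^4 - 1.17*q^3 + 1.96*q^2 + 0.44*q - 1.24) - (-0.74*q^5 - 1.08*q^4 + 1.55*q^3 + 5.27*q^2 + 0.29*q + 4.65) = -5.18*q^5 - 4.78*q^4 - 2.72*q^3 - 3.31*q^2 + 0.15*q - 5.89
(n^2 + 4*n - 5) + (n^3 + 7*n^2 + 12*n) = n^3 + 8*n^2 + 16*n - 5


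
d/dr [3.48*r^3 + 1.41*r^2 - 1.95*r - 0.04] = 10.44*r^2 + 2.82*r - 1.95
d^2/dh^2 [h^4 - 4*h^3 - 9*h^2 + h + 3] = 12*h^2 - 24*h - 18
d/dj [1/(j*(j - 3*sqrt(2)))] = (-2*j + 3*sqrt(2))/(j^2*(j^2 - 6*sqrt(2)*j + 18))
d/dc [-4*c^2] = -8*c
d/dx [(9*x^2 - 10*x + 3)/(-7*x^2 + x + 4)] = (-61*x^2 + 114*x - 43)/(49*x^4 - 14*x^3 - 55*x^2 + 8*x + 16)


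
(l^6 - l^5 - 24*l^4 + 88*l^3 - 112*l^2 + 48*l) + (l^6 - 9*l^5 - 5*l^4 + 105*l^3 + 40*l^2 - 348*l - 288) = 2*l^6 - 10*l^5 - 29*l^4 + 193*l^3 - 72*l^2 - 300*l - 288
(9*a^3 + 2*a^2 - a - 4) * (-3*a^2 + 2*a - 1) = -27*a^5 + 12*a^4 - 2*a^3 + 8*a^2 - 7*a + 4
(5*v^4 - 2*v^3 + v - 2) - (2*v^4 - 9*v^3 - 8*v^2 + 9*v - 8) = 3*v^4 + 7*v^3 + 8*v^2 - 8*v + 6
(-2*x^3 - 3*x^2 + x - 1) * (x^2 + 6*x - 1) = -2*x^5 - 15*x^4 - 15*x^3 + 8*x^2 - 7*x + 1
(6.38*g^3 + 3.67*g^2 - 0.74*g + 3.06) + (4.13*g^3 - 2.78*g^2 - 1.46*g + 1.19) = 10.51*g^3 + 0.89*g^2 - 2.2*g + 4.25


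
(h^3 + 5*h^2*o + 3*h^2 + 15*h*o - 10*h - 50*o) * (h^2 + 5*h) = h^5 + 5*h^4*o + 8*h^4 + 40*h^3*o + 5*h^3 + 25*h^2*o - 50*h^2 - 250*h*o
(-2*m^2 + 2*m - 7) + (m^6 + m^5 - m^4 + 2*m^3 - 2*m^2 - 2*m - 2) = m^6 + m^5 - m^4 + 2*m^3 - 4*m^2 - 9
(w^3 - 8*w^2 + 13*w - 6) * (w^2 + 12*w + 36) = w^5 + 4*w^4 - 47*w^3 - 138*w^2 + 396*w - 216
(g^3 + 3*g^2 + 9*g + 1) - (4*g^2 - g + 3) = g^3 - g^2 + 10*g - 2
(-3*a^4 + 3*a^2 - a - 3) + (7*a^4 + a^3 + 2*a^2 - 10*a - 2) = 4*a^4 + a^3 + 5*a^2 - 11*a - 5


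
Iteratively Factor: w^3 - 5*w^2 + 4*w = (w - 4)*(w^2 - w) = (w - 4)*(w - 1)*(w)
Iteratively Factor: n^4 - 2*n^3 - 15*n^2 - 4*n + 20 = (n - 5)*(n^3 + 3*n^2 - 4) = (n - 5)*(n + 2)*(n^2 + n - 2) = (n - 5)*(n + 2)^2*(n - 1)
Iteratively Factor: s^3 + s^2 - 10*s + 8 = (s - 1)*(s^2 + 2*s - 8) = (s - 1)*(s + 4)*(s - 2)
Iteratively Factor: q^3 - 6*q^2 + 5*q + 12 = (q - 3)*(q^2 - 3*q - 4) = (q - 3)*(q + 1)*(q - 4)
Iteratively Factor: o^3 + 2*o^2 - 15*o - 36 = (o - 4)*(o^2 + 6*o + 9) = (o - 4)*(o + 3)*(o + 3)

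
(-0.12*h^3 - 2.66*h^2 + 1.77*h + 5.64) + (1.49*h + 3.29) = -0.12*h^3 - 2.66*h^2 + 3.26*h + 8.93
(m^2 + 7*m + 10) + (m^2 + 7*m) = 2*m^2 + 14*m + 10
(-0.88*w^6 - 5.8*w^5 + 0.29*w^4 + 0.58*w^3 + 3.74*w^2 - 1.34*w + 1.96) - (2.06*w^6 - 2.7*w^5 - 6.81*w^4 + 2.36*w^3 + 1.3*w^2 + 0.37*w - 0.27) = -2.94*w^6 - 3.1*w^5 + 7.1*w^4 - 1.78*w^3 + 2.44*w^2 - 1.71*w + 2.23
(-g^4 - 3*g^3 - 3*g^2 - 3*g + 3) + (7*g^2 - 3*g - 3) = -g^4 - 3*g^3 + 4*g^2 - 6*g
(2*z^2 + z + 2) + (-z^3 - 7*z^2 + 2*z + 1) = -z^3 - 5*z^2 + 3*z + 3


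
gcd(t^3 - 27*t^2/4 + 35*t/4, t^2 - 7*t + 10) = t - 5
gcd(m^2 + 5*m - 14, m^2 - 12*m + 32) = 1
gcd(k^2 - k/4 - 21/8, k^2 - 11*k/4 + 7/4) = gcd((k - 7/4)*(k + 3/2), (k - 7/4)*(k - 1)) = k - 7/4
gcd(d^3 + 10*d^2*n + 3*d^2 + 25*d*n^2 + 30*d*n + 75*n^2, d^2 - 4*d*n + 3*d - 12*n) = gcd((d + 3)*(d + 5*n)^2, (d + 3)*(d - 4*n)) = d + 3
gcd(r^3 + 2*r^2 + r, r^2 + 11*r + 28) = 1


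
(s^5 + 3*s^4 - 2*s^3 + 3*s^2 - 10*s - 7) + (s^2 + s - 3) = s^5 + 3*s^4 - 2*s^3 + 4*s^2 - 9*s - 10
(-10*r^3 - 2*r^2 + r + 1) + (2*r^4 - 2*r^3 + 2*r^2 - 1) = 2*r^4 - 12*r^3 + r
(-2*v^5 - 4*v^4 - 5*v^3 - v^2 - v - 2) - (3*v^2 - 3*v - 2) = -2*v^5 - 4*v^4 - 5*v^3 - 4*v^2 + 2*v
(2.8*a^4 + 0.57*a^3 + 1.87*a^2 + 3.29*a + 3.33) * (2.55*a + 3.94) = 7.14*a^5 + 12.4855*a^4 + 7.0143*a^3 + 15.7573*a^2 + 21.4541*a + 13.1202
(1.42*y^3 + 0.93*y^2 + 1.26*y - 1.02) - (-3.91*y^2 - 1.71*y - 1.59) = 1.42*y^3 + 4.84*y^2 + 2.97*y + 0.57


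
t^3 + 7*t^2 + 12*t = t*(t + 3)*(t + 4)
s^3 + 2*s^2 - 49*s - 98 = (s - 7)*(s + 2)*(s + 7)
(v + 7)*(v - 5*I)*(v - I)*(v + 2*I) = v^4 + 7*v^3 - 4*I*v^3 + 7*v^2 - 28*I*v^2 + 49*v - 10*I*v - 70*I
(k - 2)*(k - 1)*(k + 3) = k^3 - 7*k + 6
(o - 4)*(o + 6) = o^2 + 2*o - 24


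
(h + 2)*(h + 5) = h^2 + 7*h + 10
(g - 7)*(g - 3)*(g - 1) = g^3 - 11*g^2 + 31*g - 21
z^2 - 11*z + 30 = (z - 6)*(z - 5)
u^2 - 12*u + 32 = (u - 8)*(u - 4)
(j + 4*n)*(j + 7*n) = j^2 + 11*j*n + 28*n^2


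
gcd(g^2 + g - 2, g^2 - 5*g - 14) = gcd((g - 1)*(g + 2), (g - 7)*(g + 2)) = g + 2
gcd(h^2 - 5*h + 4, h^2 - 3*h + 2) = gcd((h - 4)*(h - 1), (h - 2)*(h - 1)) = h - 1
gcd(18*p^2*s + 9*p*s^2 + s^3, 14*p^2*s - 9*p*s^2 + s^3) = s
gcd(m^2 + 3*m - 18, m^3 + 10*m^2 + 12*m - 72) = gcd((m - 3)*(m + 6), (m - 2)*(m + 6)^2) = m + 6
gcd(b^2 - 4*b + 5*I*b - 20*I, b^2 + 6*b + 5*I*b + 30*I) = b + 5*I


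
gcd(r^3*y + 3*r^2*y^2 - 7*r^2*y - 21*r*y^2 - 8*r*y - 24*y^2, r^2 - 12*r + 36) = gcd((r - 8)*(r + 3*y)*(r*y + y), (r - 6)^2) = 1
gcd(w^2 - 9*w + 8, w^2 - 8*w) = w - 8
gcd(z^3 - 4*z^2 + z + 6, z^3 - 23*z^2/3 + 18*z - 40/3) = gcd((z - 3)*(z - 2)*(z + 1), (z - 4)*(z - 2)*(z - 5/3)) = z - 2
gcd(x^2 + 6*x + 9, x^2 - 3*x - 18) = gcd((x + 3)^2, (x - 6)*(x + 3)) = x + 3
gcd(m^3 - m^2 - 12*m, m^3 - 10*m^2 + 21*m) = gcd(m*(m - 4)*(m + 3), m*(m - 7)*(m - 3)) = m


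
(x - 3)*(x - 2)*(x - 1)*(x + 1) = x^4 - 5*x^3 + 5*x^2 + 5*x - 6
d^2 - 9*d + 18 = (d - 6)*(d - 3)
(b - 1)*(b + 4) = b^2 + 3*b - 4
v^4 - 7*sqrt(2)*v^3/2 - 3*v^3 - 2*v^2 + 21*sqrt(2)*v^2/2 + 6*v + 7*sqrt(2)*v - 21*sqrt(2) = (v - 3)*(v - 7*sqrt(2)/2)*(v - sqrt(2))*(v + sqrt(2))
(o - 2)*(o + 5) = o^2 + 3*o - 10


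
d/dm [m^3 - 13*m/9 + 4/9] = 3*m^2 - 13/9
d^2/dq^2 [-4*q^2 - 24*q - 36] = -8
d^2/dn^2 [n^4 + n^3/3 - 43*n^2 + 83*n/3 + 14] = 12*n^2 + 2*n - 86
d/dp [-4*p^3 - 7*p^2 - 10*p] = -12*p^2 - 14*p - 10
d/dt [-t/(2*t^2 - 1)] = (2*t^2 + 1)/(2*t^2 - 1)^2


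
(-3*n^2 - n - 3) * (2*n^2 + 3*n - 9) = -6*n^4 - 11*n^3 + 18*n^2 + 27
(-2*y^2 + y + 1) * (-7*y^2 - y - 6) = 14*y^4 - 5*y^3 + 4*y^2 - 7*y - 6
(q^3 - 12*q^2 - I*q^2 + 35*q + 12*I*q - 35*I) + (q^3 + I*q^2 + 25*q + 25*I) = 2*q^3 - 12*q^2 + 60*q + 12*I*q - 10*I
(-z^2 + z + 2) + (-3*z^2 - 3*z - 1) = -4*z^2 - 2*z + 1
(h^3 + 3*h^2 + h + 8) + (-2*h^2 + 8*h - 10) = h^3 + h^2 + 9*h - 2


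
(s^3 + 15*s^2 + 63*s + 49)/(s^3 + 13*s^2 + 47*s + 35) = (s + 7)/(s + 5)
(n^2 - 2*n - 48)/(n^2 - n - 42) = (n - 8)/(n - 7)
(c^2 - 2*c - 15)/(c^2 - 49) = (c^2 - 2*c - 15)/(c^2 - 49)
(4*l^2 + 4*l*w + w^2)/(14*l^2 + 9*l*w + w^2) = (2*l + w)/(7*l + w)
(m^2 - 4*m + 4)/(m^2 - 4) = (m - 2)/(m + 2)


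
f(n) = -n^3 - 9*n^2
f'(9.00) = -405.00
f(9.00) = -1458.00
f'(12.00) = -648.00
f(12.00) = -3024.00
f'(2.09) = -50.72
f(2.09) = -48.44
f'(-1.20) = 17.28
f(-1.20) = -11.23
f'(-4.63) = 19.03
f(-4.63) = -93.68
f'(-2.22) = 25.17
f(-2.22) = -33.41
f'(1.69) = -38.99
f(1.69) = -30.53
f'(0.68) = -13.63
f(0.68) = -4.48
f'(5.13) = -171.29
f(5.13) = -371.86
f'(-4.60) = 19.32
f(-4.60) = -93.10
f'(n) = -3*n^2 - 18*n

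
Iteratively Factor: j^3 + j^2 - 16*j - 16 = (j - 4)*(j^2 + 5*j + 4) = (j - 4)*(j + 4)*(j + 1)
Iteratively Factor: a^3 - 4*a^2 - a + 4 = (a - 4)*(a^2 - 1) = (a - 4)*(a - 1)*(a + 1)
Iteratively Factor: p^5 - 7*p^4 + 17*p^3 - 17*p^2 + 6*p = (p - 2)*(p^4 - 5*p^3 + 7*p^2 - 3*p) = (p - 2)*(p - 1)*(p^3 - 4*p^2 + 3*p) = (p - 3)*(p - 2)*(p - 1)*(p^2 - p) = p*(p - 3)*(p - 2)*(p - 1)*(p - 1)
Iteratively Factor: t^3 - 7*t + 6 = (t - 2)*(t^2 + 2*t - 3) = (t - 2)*(t - 1)*(t + 3)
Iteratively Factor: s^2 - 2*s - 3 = (s + 1)*(s - 3)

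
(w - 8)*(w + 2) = w^2 - 6*w - 16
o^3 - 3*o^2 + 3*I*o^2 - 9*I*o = o*(o - 3)*(o + 3*I)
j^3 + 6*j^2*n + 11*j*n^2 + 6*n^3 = (j + n)*(j + 2*n)*(j + 3*n)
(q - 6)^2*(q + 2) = q^3 - 10*q^2 + 12*q + 72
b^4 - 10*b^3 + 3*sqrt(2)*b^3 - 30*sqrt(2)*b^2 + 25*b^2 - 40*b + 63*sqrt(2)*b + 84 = (b - 7)*(b - 3)*(b + sqrt(2))*(b + 2*sqrt(2))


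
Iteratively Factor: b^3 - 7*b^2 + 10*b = (b - 2)*(b^2 - 5*b) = b*(b - 2)*(b - 5)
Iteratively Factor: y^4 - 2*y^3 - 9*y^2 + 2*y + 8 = (y + 2)*(y^3 - 4*y^2 - y + 4) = (y - 1)*(y + 2)*(y^2 - 3*y - 4) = (y - 1)*(y + 1)*(y + 2)*(y - 4)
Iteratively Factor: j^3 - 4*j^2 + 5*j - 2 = (j - 1)*(j^2 - 3*j + 2) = (j - 2)*(j - 1)*(j - 1)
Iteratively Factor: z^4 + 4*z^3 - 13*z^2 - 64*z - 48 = (z - 4)*(z^3 + 8*z^2 + 19*z + 12) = (z - 4)*(z + 3)*(z^2 + 5*z + 4) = (z - 4)*(z + 3)*(z + 4)*(z + 1)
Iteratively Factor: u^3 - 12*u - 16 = (u + 2)*(u^2 - 2*u - 8) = (u + 2)^2*(u - 4)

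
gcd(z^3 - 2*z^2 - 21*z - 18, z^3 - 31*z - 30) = z^2 - 5*z - 6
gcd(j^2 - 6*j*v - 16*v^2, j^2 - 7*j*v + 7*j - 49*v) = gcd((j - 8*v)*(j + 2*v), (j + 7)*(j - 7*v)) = 1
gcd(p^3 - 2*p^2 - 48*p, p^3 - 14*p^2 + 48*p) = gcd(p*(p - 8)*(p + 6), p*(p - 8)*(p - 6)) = p^2 - 8*p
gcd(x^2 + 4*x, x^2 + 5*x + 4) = x + 4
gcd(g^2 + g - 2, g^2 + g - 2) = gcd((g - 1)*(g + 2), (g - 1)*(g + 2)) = g^2 + g - 2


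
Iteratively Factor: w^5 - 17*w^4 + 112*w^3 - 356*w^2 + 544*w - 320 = (w - 4)*(w^4 - 13*w^3 + 60*w^2 - 116*w + 80) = (w - 4)*(w - 2)*(w^3 - 11*w^2 + 38*w - 40) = (w - 4)*(w - 2)^2*(w^2 - 9*w + 20) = (w - 4)^2*(w - 2)^2*(w - 5)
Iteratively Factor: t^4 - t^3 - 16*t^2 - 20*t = (t - 5)*(t^3 + 4*t^2 + 4*t) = (t - 5)*(t + 2)*(t^2 + 2*t) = t*(t - 5)*(t + 2)*(t + 2)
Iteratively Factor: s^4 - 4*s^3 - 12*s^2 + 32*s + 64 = (s - 4)*(s^3 - 12*s - 16) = (s - 4)*(s + 2)*(s^2 - 2*s - 8) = (s - 4)^2*(s + 2)*(s + 2)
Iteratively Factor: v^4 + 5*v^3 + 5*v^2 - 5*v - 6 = (v + 2)*(v^3 + 3*v^2 - v - 3) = (v - 1)*(v + 2)*(v^2 + 4*v + 3) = (v - 1)*(v + 2)*(v + 3)*(v + 1)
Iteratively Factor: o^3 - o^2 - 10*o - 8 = (o + 1)*(o^2 - 2*o - 8) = (o - 4)*(o + 1)*(o + 2)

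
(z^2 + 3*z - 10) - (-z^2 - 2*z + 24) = 2*z^2 + 5*z - 34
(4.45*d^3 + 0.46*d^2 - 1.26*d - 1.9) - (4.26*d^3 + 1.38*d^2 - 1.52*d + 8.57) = 0.19*d^3 - 0.92*d^2 + 0.26*d - 10.47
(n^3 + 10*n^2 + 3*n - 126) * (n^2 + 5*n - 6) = n^5 + 15*n^4 + 47*n^3 - 171*n^2 - 648*n + 756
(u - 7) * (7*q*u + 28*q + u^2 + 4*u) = 7*q*u^2 - 21*q*u - 196*q + u^3 - 3*u^2 - 28*u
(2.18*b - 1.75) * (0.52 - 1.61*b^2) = -3.5098*b^3 + 2.8175*b^2 + 1.1336*b - 0.91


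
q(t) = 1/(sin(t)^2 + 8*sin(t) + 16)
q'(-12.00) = -0.02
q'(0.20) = -0.03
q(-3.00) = 0.07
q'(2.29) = 0.01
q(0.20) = 0.06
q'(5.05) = -0.02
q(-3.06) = 0.07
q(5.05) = 0.11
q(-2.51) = 0.09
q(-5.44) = 0.04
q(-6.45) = 0.07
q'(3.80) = 0.04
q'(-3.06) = 0.03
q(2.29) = 0.04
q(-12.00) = 0.05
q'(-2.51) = 0.04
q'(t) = (-2*sin(t)*cos(t) - 8*cos(t))/(sin(t)^2 + 8*sin(t) + 16)^2 = -2*cos(t)/(sin(t) + 4)^3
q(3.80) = 0.09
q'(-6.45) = -0.03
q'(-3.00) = 0.03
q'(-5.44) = -0.01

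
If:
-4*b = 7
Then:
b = -7/4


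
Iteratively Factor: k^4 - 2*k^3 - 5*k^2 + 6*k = (k - 3)*(k^3 + k^2 - 2*k) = (k - 3)*(k + 2)*(k^2 - k) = (k - 3)*(k - 1)*(k + 2)*(k)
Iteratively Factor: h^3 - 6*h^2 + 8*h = (h - 4)*(h^2 - 2*h) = (h - 4)*(h - 2)*(h)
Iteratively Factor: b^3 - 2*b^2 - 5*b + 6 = (b - 3)*(b^2 + b - 2) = (b - 3)*(b + 2)*(b - 1)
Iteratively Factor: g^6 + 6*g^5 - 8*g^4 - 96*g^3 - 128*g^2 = (g - 4)*(g^5 + 10*g^4 + 32*g^3 + 32*g^2) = (g - 4)*(g + 4)*(g^4 + 6*g^3 + 8*g^2) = g*(g - 4)*(g + 4)*(g^3 + 6*g^2 + 8*g) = g*(g - 4)*(g + 4)^2*(g^2 + 2*g) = g^2*(g - 4)*(g + 4)^2*(g + 2)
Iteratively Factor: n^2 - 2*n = (n)*(n - 2)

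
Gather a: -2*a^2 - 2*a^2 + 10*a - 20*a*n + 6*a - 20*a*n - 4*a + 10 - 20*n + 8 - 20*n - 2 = -4*a^2 + a*(12 - 40*n) - 40*n + 16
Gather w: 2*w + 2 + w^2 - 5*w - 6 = w^2 - 3*w - 4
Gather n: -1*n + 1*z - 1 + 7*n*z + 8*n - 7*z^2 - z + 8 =n*(7*z + 7) - 7*z^2 + 7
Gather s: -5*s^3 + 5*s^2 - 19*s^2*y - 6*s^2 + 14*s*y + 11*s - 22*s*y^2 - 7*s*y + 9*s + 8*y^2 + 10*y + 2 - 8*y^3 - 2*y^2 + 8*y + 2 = -5*s^3 + s^2*(-19*y - 1) + s*(-22*y^2 + 7*y + 20) - 8*y^3 + 6*y^2 + 18*y + 4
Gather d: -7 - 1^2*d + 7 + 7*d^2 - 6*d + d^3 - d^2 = d^3 + 6*d^2 - 7*d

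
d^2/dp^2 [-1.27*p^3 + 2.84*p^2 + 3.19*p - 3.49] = 5.68 - 7.62*p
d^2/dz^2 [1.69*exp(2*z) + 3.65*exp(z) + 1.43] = (6.76*exp(z) + 3.65)*exp(z)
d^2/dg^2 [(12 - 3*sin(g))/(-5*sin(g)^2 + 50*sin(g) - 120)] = 3*(-6*sin(g) + cos(g)^2 + 1)/(5*(sin(g) - 6)^3)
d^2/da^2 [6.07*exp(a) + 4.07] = 6.07*exp(a)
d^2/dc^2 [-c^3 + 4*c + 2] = -6*c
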